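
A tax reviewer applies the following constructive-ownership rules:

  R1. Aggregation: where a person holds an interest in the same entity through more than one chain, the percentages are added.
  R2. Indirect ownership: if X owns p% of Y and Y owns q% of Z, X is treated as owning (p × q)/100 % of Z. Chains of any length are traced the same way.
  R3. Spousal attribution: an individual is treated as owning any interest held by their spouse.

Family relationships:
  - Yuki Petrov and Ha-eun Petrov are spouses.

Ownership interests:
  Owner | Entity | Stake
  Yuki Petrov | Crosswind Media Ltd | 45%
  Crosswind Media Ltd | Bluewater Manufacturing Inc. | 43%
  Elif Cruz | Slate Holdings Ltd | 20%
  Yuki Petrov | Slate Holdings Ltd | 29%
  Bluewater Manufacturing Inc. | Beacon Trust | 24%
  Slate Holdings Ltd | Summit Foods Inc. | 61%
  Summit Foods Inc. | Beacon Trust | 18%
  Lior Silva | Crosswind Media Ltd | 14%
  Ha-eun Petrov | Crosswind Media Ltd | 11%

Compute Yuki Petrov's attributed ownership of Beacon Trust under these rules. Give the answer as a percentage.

By spousal attribution (R3), Yuki Petrov is treated as also owning Ha-eun Petrov's interest in Crosswind Media Ltd, giving 45% + 11% = 56%.
Chain via Slate Holdings Ltd → Summit Foods Inc. (R2): 29% × 61% × 18% = 3.1842% of Beacon Trust.
Chain via Crosswind Media Ltd → Bluewater Manufacturing Inc. (R2): 56% × 43% × 24% = 5.7792% of Beacon Trust.
Aggregating (R1): 3.1842% + 5.7792% = 8.9634%.

8.9634%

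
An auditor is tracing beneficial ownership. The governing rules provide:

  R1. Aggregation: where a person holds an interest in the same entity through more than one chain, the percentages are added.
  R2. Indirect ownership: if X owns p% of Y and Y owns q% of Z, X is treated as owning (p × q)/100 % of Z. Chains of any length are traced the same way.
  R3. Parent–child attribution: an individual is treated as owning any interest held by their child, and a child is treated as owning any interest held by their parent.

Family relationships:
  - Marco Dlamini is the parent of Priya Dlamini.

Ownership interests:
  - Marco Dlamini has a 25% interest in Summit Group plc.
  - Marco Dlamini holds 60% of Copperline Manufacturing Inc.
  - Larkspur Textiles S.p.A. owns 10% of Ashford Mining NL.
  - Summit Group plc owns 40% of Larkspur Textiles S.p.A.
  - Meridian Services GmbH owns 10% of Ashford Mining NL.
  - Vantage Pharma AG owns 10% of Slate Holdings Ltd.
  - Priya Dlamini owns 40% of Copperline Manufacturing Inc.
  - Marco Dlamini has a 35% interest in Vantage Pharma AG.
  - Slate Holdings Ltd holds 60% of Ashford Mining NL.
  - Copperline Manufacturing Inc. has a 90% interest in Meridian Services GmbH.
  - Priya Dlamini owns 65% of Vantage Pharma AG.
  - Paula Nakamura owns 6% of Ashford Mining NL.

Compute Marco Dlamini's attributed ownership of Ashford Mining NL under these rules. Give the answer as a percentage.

By parent–child attribution (R3), Marco Dlamini is treated as also owning Priya Dlamini's interest in Vantage Pharma AG, giving 35% + 65% = 100%.
By parent–child attribution (R3), Marco Dlamini is treated as also owning Priya Dlamini's interest in Copperline Manufacturing Inc, giving 60% + 40% = 100%.
Chain via Vantage Pharma AG → Slate Holdings Ltd (R2): 100% × 10% × 60% = 6% of Ashford Mining NL.
Chain via Summit Group plc → Larkspur Textiles S.p.A. (R2): 25% × 40% × 10% = 1% of Ashford Mining NL.
Chain via Copperline Manufacturing Inc. → Meridian Services GmbH (R2): 100% × 90% × 10% = 9% of Ashford Mining NL.
Aggregating (R1): 6% + 1% + 9% = 16%.

16%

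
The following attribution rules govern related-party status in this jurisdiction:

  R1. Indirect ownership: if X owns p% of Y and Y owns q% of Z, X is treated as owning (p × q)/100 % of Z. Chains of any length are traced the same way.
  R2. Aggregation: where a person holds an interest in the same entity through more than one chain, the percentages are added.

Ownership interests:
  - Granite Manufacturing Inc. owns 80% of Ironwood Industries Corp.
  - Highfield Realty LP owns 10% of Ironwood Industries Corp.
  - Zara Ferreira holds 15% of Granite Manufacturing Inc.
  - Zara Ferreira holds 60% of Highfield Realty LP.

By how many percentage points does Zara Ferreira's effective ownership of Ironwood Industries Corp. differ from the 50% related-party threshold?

Chain via Highfield Realty LP (R1): 60% × 10% = 6% of Ironwood Industries Corp.
Chain via Granite Manufacturing Inc. (R1): 15% × 80% = 12% of Ironwood Industries Corp.
Aggregating (R2): 6% + 12% = 18%.
18% falls short of the 50% threshold by 32 percentage points.

32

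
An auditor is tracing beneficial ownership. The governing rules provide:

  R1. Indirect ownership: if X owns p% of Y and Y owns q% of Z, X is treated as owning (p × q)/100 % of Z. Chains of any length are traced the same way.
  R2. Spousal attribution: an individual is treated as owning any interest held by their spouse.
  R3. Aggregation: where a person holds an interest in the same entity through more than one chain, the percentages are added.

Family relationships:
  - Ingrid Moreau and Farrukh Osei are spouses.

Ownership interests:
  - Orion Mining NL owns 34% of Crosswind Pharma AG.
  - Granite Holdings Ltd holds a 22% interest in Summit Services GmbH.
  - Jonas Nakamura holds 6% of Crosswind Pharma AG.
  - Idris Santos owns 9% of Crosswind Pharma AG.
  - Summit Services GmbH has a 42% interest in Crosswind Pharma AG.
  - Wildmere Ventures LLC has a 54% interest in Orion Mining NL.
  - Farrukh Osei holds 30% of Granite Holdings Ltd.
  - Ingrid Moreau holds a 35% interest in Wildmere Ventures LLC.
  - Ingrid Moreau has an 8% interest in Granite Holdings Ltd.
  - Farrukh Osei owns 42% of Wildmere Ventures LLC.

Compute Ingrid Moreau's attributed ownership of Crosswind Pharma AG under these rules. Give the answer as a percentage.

17.6484%

By spousal attribution (R2), Ingrid Moreau is treated as also owning Farrukh Osei's interest in Granite Holdings Ltd, giving 8% + 30% = 38%.
By spousal attribution (R2), Ingrid Moreau is treated as also owning Farrukh Osei's interest in Wildmere Ventures LLC, giving 35% + 42% = 77%.
Chain via Granite Holdings Ltd → Summit Services GmbH (R1): 38% × 22% × 42% = 3.5112% of Crosswind Pharma AG.
Chain via Wildmere Ventures LLC → Orion Mining NL (R1): 77% × 54% × 34% = 14.1372% of Crosswind Pharma AG.
Aggregating (R3): 3.5112% + 14.1372% = 17.6484%.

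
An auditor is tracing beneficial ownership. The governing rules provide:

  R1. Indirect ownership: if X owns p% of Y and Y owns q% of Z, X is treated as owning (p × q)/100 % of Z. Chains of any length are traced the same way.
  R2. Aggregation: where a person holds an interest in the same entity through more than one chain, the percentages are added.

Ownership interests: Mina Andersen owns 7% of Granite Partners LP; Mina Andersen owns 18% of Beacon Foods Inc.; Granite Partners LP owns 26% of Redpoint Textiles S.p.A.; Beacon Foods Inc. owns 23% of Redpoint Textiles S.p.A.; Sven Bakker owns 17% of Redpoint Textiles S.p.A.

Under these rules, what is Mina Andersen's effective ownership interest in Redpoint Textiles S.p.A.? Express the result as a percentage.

5.96%

Chain via Granite Partners LP (R1): 7% × 26% = 1.82% of Redpoint Textiles S.p.A.
Chain via Beacon Foods Inc. (R1): 18% × 23% = 4.14% of Redpoint Textiles S.p.A.
Aggregating (R2): 1.82% + 4.14% = 5.96%.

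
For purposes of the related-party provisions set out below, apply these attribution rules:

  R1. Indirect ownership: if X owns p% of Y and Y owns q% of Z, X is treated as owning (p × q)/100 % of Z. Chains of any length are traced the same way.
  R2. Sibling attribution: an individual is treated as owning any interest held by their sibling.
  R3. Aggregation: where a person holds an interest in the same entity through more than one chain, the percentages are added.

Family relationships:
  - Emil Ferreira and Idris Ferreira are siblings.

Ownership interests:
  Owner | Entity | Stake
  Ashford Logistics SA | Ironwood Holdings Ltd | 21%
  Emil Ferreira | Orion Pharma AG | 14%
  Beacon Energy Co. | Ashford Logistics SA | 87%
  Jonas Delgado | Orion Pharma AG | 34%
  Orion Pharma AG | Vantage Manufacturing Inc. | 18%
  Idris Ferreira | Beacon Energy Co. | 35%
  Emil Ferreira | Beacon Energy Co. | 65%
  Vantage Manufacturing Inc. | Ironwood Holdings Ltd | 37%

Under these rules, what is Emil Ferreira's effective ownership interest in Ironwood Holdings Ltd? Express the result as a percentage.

By sibling attribution (R2), Emil Ferreira is treated as also owning Idris Ferreira's interest in Beacon Energy Co, giving 65% + 35% = 100%.
Chain via Beacon Energy Co. → Ashford Logistics SA (R1): 100% × 87% × 21% = 18.27% of Ironwood Holdings Ltd.
Chain via Orion Pharma AG → Vantage Manufacturing Inc. (R1): 14% × 18% × 37% = 0.9324% of Ironwood Holdings Ltd.
Aggregating (R3): 18.27% + 0.9324% = 19.2024%.

19.2024%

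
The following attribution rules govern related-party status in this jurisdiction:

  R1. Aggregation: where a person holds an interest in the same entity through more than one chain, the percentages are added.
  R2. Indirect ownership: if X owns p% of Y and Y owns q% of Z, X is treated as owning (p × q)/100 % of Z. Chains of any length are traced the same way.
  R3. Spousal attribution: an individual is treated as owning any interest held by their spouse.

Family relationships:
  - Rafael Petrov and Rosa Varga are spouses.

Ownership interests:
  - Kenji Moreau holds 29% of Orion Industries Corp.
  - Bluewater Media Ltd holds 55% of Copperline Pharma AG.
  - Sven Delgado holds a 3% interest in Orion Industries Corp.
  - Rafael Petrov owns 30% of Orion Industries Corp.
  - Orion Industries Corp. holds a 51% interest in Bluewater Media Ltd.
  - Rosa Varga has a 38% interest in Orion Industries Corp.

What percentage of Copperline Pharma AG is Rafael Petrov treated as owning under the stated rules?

By spousal attribution (R3), Rafael Petrov is treated as also owning Rosa Varga's interest in Orion Industries Corp, giving 30% + 38% = 68%.
Chain via Orion Industries Corp. → Bluewater Media Ltd (R2): 68% × 51% × 55% = 19.074% of Copperline Pharma AG.

19.074%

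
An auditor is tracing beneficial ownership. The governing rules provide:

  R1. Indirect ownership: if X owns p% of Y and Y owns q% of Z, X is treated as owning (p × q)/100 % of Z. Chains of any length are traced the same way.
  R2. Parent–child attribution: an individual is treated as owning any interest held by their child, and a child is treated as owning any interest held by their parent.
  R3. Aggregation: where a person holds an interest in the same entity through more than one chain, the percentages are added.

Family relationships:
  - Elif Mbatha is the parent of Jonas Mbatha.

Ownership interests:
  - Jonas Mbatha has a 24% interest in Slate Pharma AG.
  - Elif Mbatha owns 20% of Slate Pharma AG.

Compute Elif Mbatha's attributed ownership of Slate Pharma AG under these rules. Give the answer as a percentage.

44%

By parent–child attribution (R2), Elif Mbatha is treated as also owning Jonas Mbatha's interest in Slate Pharma AG, giving 20% + 24% = 44%.
Direct interest in Slate Pharma AG: 44%.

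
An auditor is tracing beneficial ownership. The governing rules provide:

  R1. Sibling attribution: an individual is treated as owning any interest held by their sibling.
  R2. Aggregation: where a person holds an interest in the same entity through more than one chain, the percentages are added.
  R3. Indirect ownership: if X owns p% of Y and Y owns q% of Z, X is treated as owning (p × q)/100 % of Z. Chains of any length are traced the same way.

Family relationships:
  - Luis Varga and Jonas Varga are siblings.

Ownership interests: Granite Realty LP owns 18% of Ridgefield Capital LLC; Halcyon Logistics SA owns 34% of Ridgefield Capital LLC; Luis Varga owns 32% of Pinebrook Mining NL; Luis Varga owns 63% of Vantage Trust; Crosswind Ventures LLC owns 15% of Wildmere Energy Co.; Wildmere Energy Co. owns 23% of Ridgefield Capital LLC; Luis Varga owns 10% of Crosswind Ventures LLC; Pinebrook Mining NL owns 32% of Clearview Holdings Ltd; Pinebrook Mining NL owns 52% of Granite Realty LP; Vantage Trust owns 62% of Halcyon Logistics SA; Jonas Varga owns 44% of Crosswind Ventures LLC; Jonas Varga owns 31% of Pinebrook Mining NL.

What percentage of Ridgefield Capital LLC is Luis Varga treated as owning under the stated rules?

By sibling attribution (R1), Luis Varga is treated as also owning Jonas Varga's interest in Pinebrook Mining NL, giving 32% + 31% = 63%.
By sibling attribution (R1), Luis Varga is treated as also owning Jonas Varga's interest in Crosswind Ventures LLC, giving 10% + 44% = 54%.
Chain via Vantage Trust → Halcyon Logistics SA (R3): 63% × 62% × 34% = 13.2804% of Ridgefield Capital LLC.
Chain via Pinebrook Mining NL → Granite Realty LP (R3): 63% × 52% × 18% = 5.8968% of Ridgefield Capital LLC.
Chain via Crosswind Ventures LLC → Wildmere Energy Co. (R3): 54% × 15% × 23% = 1.863% of Ridgefield Capital LLC.
Aggregating (R2): 13.2804% + 5.8968% + 1.863% = 21.0402%.

21.0402%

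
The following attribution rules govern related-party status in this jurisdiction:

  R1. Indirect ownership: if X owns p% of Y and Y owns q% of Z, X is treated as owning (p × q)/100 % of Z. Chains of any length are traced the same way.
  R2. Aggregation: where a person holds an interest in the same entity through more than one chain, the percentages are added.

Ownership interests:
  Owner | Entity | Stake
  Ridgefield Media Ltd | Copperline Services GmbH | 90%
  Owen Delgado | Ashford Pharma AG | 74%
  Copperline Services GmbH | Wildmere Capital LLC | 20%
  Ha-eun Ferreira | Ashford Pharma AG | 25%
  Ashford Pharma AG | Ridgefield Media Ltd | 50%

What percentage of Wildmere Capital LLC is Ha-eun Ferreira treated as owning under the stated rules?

2.25%

Chain via Ashford Pharma AG → Ridgefield Media Ltd → Copperline Services GmbH (R1): 25% × 50% × 90% × 20% = 2.25% of Wildmere Capital LLC.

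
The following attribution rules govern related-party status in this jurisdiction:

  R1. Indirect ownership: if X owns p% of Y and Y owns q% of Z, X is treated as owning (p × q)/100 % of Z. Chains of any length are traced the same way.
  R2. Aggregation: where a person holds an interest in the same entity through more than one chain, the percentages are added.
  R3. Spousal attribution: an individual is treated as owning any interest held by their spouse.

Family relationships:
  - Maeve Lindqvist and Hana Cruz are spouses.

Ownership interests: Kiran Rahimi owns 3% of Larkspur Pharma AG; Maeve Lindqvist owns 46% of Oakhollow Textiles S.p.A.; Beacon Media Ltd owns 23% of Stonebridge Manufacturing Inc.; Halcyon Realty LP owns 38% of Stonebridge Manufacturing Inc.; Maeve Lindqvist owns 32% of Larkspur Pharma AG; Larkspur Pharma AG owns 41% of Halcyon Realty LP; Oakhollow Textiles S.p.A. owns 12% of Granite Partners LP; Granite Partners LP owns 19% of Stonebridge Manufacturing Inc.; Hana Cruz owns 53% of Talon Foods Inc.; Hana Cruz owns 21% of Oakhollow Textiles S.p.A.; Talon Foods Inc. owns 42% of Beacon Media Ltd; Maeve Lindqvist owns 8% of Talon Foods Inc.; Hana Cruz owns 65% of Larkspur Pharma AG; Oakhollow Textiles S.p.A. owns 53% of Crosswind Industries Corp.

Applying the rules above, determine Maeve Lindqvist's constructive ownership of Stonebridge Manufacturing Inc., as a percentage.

22.5328%

By spousal attribution (R3), Maeve Lindqvist is treated as also owning Hana Cruz's interest in Larkspur Pharma AG, giving 32% + 65% = 97%.
By spousal attribution (R3), Maeve Lindqvist is treated as also owning Hana Cruz's interest in Talon Foods Inc, giving 8% + 53% = 61%.
By spousal attribution (R3), Maeve Lindqvist is treated as also owning Hana Cruz's interest in Oakhollow Textiles S.p.A, giving 46% + 21% = 67%.
Chain via Larkspur Pharma AG → Halcyon Realty LP (R1): 97% × 41% × 38% = 15.1126% of Stonebridge Manufacturing Inc.
Chain via Talon Foods Inc. → Beacon Media Ltd (R1): 61% × 42% × 23% = 5.8926% of Stonebridge Manufacturing Inc.
Chain via Oakhollow Textiles S.p.A. → Granite Partners LP (R1): 67% × 12% × 19% = 1.5276% of Stonebridge Manufacturing Inc.
Aggregating (R2): 15.1126% + 5.8926% + 1.5276% = 22.5328%.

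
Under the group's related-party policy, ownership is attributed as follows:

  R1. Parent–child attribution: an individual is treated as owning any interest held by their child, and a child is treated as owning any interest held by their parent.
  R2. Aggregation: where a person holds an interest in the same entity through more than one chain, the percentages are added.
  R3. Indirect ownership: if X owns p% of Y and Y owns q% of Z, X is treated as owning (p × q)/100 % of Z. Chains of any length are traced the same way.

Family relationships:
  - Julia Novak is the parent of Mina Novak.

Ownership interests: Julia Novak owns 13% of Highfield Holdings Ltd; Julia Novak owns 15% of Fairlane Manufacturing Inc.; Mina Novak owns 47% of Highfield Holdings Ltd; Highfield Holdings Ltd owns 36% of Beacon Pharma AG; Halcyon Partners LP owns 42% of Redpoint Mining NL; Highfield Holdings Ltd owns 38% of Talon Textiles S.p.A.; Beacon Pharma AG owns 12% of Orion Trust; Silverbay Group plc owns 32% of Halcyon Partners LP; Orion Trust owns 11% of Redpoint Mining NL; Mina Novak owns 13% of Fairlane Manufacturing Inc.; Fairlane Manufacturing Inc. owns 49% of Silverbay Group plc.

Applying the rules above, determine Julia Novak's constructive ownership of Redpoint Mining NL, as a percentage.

2.129088%

By parent–child attribution (R1), Julia Novak is treated as also owning Mina Novak's interest in Fairlane Manufacturing Inc, giving 15% + 13% = 28%.
By parent–child attribution (R1), Julia Novak is treated as also owning Mina Novak's interest in Highfield Holdings Ltd, giving 13% + 47% = 60%.
Chain via Fairlane Manufacturing Inc. → Silverbay Group plc → Halcyon Partners LP (R3): 28% × 49% × 32% × 42% = 1.843968% of Redpoint Mining NL.
Chain via Highfield Holdings Ltd → Beacon Pharma AG → Orion Trust (R3): 60% × 36% × 12% × 11% = 0.28512% of Redpoint Mining NL.
Aggregating (R2): 1.843968% + 0.28512% = 2.129088%.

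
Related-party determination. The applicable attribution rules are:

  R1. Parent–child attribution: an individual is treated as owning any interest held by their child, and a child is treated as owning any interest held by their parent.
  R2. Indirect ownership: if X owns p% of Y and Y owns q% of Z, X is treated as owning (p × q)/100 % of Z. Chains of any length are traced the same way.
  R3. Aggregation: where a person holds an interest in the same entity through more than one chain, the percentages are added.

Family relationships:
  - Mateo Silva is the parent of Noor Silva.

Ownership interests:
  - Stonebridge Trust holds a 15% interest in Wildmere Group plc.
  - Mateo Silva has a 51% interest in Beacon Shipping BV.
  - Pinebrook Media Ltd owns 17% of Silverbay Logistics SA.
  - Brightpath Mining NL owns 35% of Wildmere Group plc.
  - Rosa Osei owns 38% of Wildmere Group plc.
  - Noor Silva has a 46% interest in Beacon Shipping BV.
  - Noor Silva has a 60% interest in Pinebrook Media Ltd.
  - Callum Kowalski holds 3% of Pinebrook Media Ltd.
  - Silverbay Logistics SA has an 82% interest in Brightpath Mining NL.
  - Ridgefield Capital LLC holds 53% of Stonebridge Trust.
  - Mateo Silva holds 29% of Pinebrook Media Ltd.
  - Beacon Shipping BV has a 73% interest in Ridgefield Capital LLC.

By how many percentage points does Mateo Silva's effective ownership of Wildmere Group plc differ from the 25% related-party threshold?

By parent–child attribution (R1), Mateo Silva is treated as also owning Noor Silva's interest in Beacon Shipping BV, giving 51% + 46% = 97%.
By parent–child attribution (R1), Mateo Silva is treated as also owning Noor Silva's interest in Pinebrook Media Ltd, giving 29% + 60% = 89%.
Chain via Beacon Shipping BV → Ridgefield Capital LLC → Stonebridge Trust (R2): 97% × 73% × 53% × 15% = 5.629395% of Wildmere Group plc.
Chain via Pinebrook Media Ltd → Silverbay Logistics SA → Brightpath Mining NL (R2): 89% × 17% × 82% × 35% = 4.34231% of Wildmere Group plc.
Aggregating (R3): 5.629395% + 4.34231% = 9.971705%.
9.971705% falls short of the 25% threshold by 15.028295 percentage points.

15.028295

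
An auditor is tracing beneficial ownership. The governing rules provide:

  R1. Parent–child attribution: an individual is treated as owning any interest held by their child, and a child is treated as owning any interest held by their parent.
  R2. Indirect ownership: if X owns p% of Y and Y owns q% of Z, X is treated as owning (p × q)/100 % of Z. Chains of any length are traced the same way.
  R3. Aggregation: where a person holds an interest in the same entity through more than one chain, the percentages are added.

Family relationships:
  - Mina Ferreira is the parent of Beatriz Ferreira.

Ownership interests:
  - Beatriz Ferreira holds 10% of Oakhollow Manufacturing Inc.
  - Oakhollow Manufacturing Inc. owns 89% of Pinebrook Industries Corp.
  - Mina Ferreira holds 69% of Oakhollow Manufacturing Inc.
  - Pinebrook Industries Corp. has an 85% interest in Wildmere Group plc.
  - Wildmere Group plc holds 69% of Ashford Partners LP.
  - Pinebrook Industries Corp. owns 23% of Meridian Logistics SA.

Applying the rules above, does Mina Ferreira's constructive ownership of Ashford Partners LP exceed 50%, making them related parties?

By parent–child attribution (R1), Mina Ferreira is treated as also owning Beatriz Ferreira's interest in Oakhollow Manufacturing Inc, giving 69% + 10% = 79%.
Chain via Oakhollow Manufacturing Inc. → Pinebrook Industries Corp. → Wildmere Group plc (R2): 79% × 89% × 85% × 69% = 41.236815% of Ashford Partners LP.
41.236815% does not exceed the 50% threshold, so Mina is not a related party to Ashford Partners LP.

No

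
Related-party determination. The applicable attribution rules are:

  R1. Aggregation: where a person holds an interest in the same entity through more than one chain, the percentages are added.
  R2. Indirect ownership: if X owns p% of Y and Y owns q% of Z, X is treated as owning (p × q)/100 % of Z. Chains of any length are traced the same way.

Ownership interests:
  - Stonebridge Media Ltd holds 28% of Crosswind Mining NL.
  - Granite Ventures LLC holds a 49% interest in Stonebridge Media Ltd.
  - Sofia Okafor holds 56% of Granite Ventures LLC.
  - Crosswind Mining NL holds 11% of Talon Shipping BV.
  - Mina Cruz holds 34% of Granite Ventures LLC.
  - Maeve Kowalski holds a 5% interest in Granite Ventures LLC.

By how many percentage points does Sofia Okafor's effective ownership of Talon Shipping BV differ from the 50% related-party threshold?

49.154848

Chain via Granite Ventures LLC → Stonebridge Media Ltd → Crosswind Mining NL (R2): 56% × 49% × 28% × 11% = 0.845152% of Talon Shipping BV.
0.845152% falls short of the 50% threshold by 49.154848 percentage points.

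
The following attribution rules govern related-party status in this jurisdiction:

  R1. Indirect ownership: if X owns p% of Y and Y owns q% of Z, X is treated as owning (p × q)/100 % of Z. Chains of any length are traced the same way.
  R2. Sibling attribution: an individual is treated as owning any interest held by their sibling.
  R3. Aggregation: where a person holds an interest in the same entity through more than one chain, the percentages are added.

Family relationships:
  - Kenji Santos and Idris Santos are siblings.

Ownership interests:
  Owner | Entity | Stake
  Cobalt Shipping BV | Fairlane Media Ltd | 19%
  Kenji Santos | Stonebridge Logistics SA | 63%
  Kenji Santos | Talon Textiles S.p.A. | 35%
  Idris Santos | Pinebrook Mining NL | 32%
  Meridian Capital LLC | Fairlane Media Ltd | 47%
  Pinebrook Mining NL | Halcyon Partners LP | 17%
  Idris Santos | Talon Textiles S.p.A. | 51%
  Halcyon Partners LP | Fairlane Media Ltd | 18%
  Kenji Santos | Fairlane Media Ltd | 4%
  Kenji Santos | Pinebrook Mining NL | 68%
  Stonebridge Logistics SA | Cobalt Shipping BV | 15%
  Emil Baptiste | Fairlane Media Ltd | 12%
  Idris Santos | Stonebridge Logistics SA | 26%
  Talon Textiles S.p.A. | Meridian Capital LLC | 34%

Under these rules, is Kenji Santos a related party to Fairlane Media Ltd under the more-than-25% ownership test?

No

By sibling attribution (R2), Kenji Santos is treated as also owning Idris Santos's interest in Stonebridge Logistics SA, giving 63% + 26% = 89%.
By sibling attribution (R2), Kenji Santos is treated as also owning Idris Santos's interest in Talon Textiles S.p.A, giving 35% + 51% = 86%.
By sibling attribution (R2), Kenji Santos is treated as also owning Idris Santos's interest in Pinebrook Mining NL, giving 68% + 32% = 100%.
Chain via Stonebridge Logistics SA → Cobalt Shipping BV (R1): 89% × 15% × 19% = 2.5365% of Fairlane Media Ltd.
Chain via Talon Textiles S.p.A. → Meridian Capital LLC (R1): 86% × 34% × 47% = 13.7428% of Fairlane Media Ltd.
Chain via Pinebrook Mining NL → Halcyon Partners LP (R1): 100% × 17% × 18% = 3.06% of Fairlane Media Ltd.
Direct interest in Fairlane Media Ltd: 4%.
Aggregating (R3): 2.5365% + 13.7428% + 3.06% + 4% = 23.3393%.
23.3393% does not exceed the 25% threshold, so Kenji is not a related party to Fairlane Media Ltd.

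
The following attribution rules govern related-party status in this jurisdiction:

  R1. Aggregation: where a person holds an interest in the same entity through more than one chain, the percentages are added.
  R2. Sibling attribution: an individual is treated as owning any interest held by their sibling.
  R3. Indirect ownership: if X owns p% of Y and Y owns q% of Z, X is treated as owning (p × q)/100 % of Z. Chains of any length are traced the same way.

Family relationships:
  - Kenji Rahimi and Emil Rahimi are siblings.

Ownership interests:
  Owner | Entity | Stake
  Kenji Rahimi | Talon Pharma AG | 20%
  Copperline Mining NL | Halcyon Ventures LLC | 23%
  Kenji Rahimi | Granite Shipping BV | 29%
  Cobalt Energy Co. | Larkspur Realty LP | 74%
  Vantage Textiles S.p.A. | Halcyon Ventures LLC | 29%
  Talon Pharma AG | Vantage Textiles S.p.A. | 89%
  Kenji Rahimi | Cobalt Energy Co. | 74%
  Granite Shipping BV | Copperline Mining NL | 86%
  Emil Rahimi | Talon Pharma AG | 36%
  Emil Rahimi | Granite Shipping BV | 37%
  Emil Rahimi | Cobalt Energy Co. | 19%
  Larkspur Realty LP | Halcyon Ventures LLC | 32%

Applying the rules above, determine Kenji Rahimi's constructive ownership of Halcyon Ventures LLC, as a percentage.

By sibling attribution (R2), Kenji Rahimi is treated as also owning Emil Rahimi's interest in Granite Shipping BV, giving 29% + 37% = 66%.
By sibling attribution (R2), Kenji Rahimi is treated as also owning Emil Rahimi's interest in Cobalt Energy Co, giving 74% + 19% = 93%.
By sibling attribution (R2), Kenji Rahimi is treated as also owning Emil Rahimi's interest in Talon Pharma AG, giving 20% + 36% = 56%.
Chain via Granite Shipping BV → Copperline Mining NL (R3): 66% × 86% × 23% = 13.0548% of Halcyon Ventures LLC.
Chain via Cobalt Energy Co. → Larkspur Realty LP (R3): 93% × 74% × 32% = 22.0224% of Halcyon Ventures LLC.
Chain via Talon Pharma AG → Vantage Textiles S.p.A. (R3): 56% × 89% × 29% = 14.4536% of Halcyon Ventures LLC.
Aggregating (R1): 13.0548% + 22.0224% + 14.4536% = 49.5308%.

49.5308%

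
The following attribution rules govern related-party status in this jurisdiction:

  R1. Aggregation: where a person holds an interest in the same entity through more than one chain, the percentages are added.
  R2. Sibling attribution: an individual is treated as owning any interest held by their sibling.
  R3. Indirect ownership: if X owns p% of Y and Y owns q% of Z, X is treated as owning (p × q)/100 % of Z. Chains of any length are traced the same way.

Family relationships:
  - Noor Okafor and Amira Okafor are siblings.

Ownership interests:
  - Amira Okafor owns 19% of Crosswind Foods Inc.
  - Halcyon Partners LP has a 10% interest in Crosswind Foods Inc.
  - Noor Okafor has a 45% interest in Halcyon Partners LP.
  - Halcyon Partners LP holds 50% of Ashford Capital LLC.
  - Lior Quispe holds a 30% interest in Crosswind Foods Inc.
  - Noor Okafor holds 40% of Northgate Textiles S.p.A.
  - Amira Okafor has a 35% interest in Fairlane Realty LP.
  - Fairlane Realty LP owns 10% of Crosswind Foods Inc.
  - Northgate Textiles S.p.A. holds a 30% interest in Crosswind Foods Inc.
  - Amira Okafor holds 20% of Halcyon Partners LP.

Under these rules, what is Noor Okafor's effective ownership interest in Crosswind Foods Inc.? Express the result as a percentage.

41%

By sibling attribution (R2), Noor Okafor is treated as also owning Amira Okafor's interest in Halcyon Partners LP, giving 45% + 20% = 65%.
By sibling attribution (R2), Noor Okafor is treated as owning Amira Okafor's 35% interest in Fairlane Realty LP.
By sibling attribution (R2), Noor Okafor is treated as owning Amira Okafor's 19% interest in Crosswind Foods Inc.
Chain via Northgate Textiles S.p.A. (R3): 40% × 30% = 12% of Crosswind Foods Inc.
Chain via Halcyon Partners LP (R3): 65% × 10% = 6.5% of Crosswind Foods Inc.
Chain via Fairlane Realty LP (R3): 35% × 10% = 3.5% of Crosswind Foods Inc.
Direct interest in Crosswind Foods Inc: 19%.
Aggregating (R1): 12% + 6.5% + 3.5% + 19% = 41%.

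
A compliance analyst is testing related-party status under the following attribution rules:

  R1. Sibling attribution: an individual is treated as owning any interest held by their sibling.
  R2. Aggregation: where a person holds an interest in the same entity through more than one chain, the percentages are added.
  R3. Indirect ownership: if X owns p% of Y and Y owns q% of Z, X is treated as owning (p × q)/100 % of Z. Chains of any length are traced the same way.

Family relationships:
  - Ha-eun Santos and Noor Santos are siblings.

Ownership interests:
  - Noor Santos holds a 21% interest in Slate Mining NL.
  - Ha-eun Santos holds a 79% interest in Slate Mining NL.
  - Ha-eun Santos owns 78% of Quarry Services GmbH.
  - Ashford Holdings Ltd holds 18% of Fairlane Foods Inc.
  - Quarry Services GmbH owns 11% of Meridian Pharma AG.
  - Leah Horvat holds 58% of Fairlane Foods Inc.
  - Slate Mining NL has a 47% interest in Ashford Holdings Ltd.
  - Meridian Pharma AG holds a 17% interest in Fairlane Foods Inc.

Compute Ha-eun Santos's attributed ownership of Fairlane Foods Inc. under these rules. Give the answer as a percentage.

By sibling attribution (R1), Ha-eun Santos is treated as also owning Noor Santos's interest in Slate Mining NL, giving 79% + 21% = 100%.
Chain via Quarry Services GmbH → Meridian Pharma AG (R3): 78% × 11% × 17% = 1.4586% of Fairlane Foods Inc.
Chain via Slate Mining NL → Ashford Holdings Ltd (R3): 100% × 47% × 18% = 8.46% of Fairlane Foods Inc.
Aggregating (R2): 1.4586% + 8.46% = 9.9186%.

9.9186%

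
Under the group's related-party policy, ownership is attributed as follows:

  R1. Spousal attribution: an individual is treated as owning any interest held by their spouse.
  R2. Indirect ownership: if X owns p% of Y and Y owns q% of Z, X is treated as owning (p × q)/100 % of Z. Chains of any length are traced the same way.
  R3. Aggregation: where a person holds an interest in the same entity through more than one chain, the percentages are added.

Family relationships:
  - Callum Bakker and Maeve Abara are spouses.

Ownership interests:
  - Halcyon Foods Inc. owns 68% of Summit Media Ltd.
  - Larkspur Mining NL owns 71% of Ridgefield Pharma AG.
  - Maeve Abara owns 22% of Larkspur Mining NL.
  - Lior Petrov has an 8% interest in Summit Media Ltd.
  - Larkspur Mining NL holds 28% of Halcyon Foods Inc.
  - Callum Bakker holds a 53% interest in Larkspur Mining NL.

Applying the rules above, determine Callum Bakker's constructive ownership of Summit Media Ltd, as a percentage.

14.28%

By spousal attribution (R1), Callum Bakker is treated as also owning Maeve Abara's interest in Larkspur Mining NL, giving 53% + 22% = 75%.
Chain via Larkspur Mining NL → Halcyon Foods Inc. (R2): 75% × 28% × 68% = 14.28% of Summit Media Ltd.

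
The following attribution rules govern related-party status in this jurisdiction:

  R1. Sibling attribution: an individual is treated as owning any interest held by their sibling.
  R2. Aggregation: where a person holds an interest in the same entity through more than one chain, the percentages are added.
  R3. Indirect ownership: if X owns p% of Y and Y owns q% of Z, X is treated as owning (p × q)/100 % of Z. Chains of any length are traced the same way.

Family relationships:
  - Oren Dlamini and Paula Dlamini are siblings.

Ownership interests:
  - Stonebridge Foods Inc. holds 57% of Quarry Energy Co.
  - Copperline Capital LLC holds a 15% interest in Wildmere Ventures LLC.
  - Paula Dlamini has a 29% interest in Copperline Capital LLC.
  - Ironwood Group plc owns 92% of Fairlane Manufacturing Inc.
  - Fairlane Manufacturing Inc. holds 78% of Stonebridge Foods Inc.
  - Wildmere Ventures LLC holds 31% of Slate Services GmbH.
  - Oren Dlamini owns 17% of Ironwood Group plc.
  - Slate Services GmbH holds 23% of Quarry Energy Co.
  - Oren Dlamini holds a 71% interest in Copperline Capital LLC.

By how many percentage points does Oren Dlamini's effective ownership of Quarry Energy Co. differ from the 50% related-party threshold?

By sibling attribution (R1), Oren Dlamini is treated as also owning Paula Dlamini's interest in Copperline Capital LLC, giving 71% + 29% = 100%.
Chain via Ironwood Group plc → Fairlane Manufacturing Inc. → Stonebridge Foods Inc. (R3): 17% × 92% × 78% × 57% = 6.953544% of Quarry Energy Co.
Chain via Copperline Capital LLC → Wildmere Ventures LLC → Slate Services GmbH (R3): 100% × 15% × 31% × 23% = 1.0695% of Quarry Energy Co.
Aggregating (R2): 6.953544% + 1.0695% = 8.023044%.
8.023044% falls short of the 50% threshold by 41.976956 percentage points.

41.976956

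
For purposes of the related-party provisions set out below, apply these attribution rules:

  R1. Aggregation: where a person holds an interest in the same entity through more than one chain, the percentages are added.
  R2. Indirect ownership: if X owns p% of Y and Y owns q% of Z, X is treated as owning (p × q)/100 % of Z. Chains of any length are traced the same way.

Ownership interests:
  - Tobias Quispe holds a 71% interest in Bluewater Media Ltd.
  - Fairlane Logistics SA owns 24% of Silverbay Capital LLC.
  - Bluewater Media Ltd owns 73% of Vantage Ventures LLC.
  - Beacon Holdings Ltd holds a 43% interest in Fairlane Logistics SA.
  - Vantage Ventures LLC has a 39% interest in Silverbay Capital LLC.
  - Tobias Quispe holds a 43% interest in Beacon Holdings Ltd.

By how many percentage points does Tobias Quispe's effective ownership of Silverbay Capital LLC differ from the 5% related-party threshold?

19.6513

Chain via Bluewater Media Ltd → Vantage Ventures LLC (R2): 71% × 73% × 39% = 20.2137% of Silverbay Capital LLC.
Chain via Beacon Holdings Ltd → Fairlane Logistics SA (R2): 43% × 43% × 24% = 4.4376% of Silverbay Capital LLC.
Aggregating (R1): 20.2137% + 4.4376% = 24.6513%.
24.6513% exceeds the 5% threshold by 19.6513 percentage points.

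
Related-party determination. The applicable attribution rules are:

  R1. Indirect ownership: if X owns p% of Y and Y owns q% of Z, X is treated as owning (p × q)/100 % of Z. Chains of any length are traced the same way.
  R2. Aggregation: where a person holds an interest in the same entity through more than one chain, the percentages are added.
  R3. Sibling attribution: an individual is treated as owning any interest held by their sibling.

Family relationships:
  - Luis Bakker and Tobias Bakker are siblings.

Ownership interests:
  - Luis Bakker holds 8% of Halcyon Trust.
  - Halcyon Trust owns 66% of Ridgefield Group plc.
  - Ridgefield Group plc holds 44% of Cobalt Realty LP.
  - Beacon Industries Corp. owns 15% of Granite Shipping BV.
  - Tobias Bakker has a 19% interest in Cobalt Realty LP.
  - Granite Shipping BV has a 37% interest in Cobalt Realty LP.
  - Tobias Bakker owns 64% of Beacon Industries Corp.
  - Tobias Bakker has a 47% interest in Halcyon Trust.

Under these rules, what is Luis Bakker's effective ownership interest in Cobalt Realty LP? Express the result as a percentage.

By sibling attribution (R3), Luis Bakker is treated as also owning Tobias Bakker's interest in Halcyon Trust, giving 8% + 47% = 55%.
By sibling attribution (R3), Luis Bakker is treated as owning Tobias Bakker's 64% interest in Beacon Industries Corp.
By sibling attribution (R3), Luis Bakker is treated as owning Tobias Bakker's 19% interest in Cobalt Realty LP.
Chain via Halcyon Trust → Ridgefield Group plc (R1): 55% × 66% × 44% = 15.972% of Cobalt Realty LP.
Chain via Beacon Industries Corp. → Granite Shipping BV (R1): 64% × 15% × 37% = 3.552% of Cobalt Realty LP.
Direct interest in Cobalt Realty LP: 19%.
Aggregating (R2): 15.972% + 3.552% + 19% = 38.524%.

38.524%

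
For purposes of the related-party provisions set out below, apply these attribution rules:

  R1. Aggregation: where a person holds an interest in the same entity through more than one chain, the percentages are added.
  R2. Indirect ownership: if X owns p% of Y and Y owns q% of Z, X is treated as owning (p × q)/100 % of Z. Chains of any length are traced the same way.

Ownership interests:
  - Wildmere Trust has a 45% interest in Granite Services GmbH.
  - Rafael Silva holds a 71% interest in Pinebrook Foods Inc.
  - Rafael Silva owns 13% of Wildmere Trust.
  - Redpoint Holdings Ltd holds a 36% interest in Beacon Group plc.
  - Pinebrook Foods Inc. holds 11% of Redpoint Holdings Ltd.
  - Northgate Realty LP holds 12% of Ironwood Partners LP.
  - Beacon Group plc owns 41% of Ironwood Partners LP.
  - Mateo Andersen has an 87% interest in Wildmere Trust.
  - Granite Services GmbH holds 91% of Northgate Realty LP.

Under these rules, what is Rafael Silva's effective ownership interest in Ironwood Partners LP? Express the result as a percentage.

1.791576%

Chain via Wildmere Trust → Granite Services GmbH → Northgate Realty LP (R2): 13% × 45% × 91% × 12% = 0.63882% of Ironwood Partners LP.
Chain via Pinebrook Foods Inc. → Redpoint Holdings Ltd → Beacon Group plc (R2): 71% × 11% × 36% × 41% = 1.152756% of Ironwood Partners LP.
Aggregating (R1): 0.63882% + 1.152756% = 1.791576%.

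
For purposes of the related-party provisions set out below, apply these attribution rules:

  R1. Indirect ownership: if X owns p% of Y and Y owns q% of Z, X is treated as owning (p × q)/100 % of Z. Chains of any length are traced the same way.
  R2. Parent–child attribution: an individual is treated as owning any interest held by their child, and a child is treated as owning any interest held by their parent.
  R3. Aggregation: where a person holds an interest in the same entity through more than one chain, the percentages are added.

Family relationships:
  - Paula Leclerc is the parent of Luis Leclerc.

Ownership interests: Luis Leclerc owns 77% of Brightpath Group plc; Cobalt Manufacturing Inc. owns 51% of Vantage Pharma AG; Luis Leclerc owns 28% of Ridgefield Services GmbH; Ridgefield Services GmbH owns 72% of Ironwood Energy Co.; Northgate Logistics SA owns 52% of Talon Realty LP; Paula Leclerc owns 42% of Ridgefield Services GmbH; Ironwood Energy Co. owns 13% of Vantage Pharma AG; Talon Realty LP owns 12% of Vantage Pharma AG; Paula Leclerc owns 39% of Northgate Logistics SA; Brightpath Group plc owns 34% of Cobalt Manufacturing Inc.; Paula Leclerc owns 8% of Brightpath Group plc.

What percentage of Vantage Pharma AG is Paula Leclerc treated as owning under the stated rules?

By parent–child attribution (R2), Paula Leclerc is treated as also owning Luis Leclerc's interest in Ridgefield Services GmbH, giving 42% + 28% = 70%.
By parent–child attribution (R2), Paula Leclerc is treated as also owning Luis Leclerc's interest in Brightpath Group plc, giving 8% + 77% = 85%.
Chain via Ridgefield Services GmbH → Ironwood Energy Co. (R1): 70% × 72% × 13% = 6.552% of Vantage Pharma AG.
Chain via Brightpath Group plc → Cobalt Manufacturing Inc. (R1): 85% × 34% × 51% = 14.739% of Vantage Pharma AG.
Chain via Northgate Logistics SA → Talon Realty LP (R1): 39% × 52% × 12% = 2.4336% of Vantage Pharma AG.
Aggregating (R3): 6.552% + 14.739% + 2.4336% = 23.7246%.

23.7246%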